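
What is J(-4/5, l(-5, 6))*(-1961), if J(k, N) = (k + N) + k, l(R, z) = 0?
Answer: 15688/5 ≈ 3137.6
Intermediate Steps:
J(k, N) = N + 2*k (J(k, N) = (N + k) + k = N + 2*k)
J(-4/5, l(-5, 6))*(-1961) = (0 + 2*(-4/5))*(-1961) = (0 + 2*(-4*⅕))*(-1961) = (0 + 2*(-⅘))*(-1961) = (0 - 8/5)*(-1961) = -8/5*(-1961) = 15688/5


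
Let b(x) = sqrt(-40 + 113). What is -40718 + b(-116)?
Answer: -40718 + sqrt(73) ≈ -40709.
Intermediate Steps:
b(x) = sqrt(73)
-40718 + b(-116) = -40718 + sqrt(73)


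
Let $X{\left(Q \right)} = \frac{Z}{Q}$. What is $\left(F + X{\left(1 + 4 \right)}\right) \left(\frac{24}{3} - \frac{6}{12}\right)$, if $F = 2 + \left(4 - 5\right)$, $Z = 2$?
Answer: $\frac{21}{2} \approx 10.5$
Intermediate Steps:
$X{\left(Q \right)} = \frac{2}{Q}$
$F = 1$ ($F = 2 + \left(4 - 5\right) = 2 - 1 = 1$)
$\left(F + X{\left(1 + 4 \right)}\right) \left(\frac{24}{3} - \frac{6}{12}\right) = \left(1 + \frac{2}{1 + 4}\right) \left(\frac{24}{3} - \frac{6}{12}\right) = \left(1 + \frac{2}{5}\right) \left(24 \cdot \frac{1}{3} - \frac{1}{2}\right) = \left(1 + 2 \cdot \frac{1}{5}\right) \left(8 - \frac{1}{2}\right) = \left(1 + \frac{2}{5}\right) \frac{15}{2} = \frac{7}{5} \cdot \frac{15}{2} = \frac{21}{2}$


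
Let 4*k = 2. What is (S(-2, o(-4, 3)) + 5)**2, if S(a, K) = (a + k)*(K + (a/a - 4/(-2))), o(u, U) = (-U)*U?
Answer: 196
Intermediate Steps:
k = 1/2 (k = (1/4)*2 = 1/2 ≈ 0.50000)
o(u, U) = -U**2
S(a, K) = (1/2 + a)*(3 + K) (S(a, K) = (a + 1/2)*(K + (a/a - 4/(-2))) = (1/2 + a)*(K + (1 - 4*(-1/2))) = (1/2 + a)*(K + (1 + 2)) = (1/2 + a)*(K + 3) = (1/2 + a)*(3 + K))
(S(-2, o(-4, 3)) + 5)**2 = ((3/2 + (-1*3**2)/2 + 3*(-2) - 1*3**2*(-2)) + 5)**2 = ((3/2 + (-1*9)/2 - 6 - 1*9*(-2)) + 5)**2 = ((3/2 + (1/2)*(-9) - 6 - 9*(-2)) + 5)**2 = ((3/2 - 9/2 - 6 + 18) + 5)**2 = (9 + 5)**2 = 14**2 = 196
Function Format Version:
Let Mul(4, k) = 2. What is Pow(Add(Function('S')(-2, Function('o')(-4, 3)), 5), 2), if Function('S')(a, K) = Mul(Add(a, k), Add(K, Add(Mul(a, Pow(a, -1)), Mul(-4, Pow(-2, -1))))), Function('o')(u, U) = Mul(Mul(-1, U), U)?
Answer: 196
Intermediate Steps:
k = Rational(1, 2) (k = Mul(Rational(1, 4), 2) = Rational(1, 2) ≈ 0.50000)
Function('o')(u, U) = Mul(-1, Pow(U, 2))
Function('S')(a, K) = Mul(Add(Rational(1, 2), a), Add(3, K)) (Function('S')(a, K) = Mul(Add(a, Rational(1, 2)), Add(K, Add(Mul(a, Pow(a, -1)), Mul(-4, Pow(-2, -1))))) = Mul(Add(Rational(1, 2), a), Add(K, Add(1, Mul(-4, Rational(-1, 2))))) = Mul(Add(Rational(1, 2), a), Add(K, Add(1, 2))) = Mul(Add(Rational(1, 2), a), Add(K, 3)) = Mul(Add(Rational(1, 2), a), Add(3, K)))
Pow(Add(Function('S')(-2, Function('o')(-4, 3)), 5), 2) = Pow(Add(Add(Rational(3, 2), Mul(Rational(1, 2), Mul(-1, Pow(3, 2))), Mul(3, -2), Mul(Mul(-1, Pow(3, 2)), -2)), 5), 2) = Pow(Add(Add(Rational(3, 2), Mul(Rational(1, 2), Mul(-1, 9)), -6, Mul(Mul(-1, 9), -2)), 5), 2) = Pow(Add(Add(Rational(3, 2), Mul(Rational(1, 2), -9), -6, Mul(-9, -2)), 5), 2) = Pow(Add(Add(Rational(3, 2), Rational(-9, 2), -6, 18), 5), 2) = Pow(Add(9, 5), 2) = Pow(14, 2) = 196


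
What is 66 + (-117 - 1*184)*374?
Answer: -112508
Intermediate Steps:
66 + (-117 - 1*184)*374 = 66 + (-117 - 184)*374 = 66 - 301*374 = 66 - 112574 = -112508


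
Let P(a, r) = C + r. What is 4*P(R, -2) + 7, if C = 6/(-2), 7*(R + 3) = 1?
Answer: -13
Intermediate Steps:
R = -20/7 (R = -3 + (1/7)*1 = -3 + 1/7 = -20/7 ≈ -2.8571)
C = -3 (C = 6*(-1/2) = -3)
P(a, r) = -3 + r
4*P(R, -2) + 7 = 4*(-3 - 2) + 7 = 4*(-5) + 7 = -20 + 7 = -13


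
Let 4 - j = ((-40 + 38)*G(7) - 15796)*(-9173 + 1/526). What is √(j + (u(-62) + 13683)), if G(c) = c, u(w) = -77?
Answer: I*√10030299747865/263 ≈ 12042.0*I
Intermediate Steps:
j = -38141600233/263 (j = 4 - ((-40 + 38)*7 - 15796)*(-9173 + 1/526) = 4 - (-2*7 - 15796)*(-9173 + 1/526) = 4 - (-14 - 15796)*(-4824997)/526 = 4 - (-15810)*(-4824997)/526 = 4 - 1*38141601285/263 = 4 - 38141601285/263 = -38141600233/263 ≈ -1.4503e+8)
√(j + (u(-62) + 13683)) = √(-38141600233/263 + (-77 + 13683)) = √(-38141600233/263 + 13606) = √(-38138021855/263) = I*√10030299747865/263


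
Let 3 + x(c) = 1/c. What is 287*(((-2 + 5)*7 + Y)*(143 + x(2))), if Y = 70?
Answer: 7338877/2 ≈ 3.6694e+6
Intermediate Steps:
x(c) = -3 + 1/c
287*(((-2 + 5)*7 + Y)*(143 + x(2))) = 287*(((-2 + 5)*7 + 70)*(143 + (-3 + 1/2))) = 287*((3*7 + 70)*(143 + (-3 + ½))) = 287*((21 + 70)*(143 - 5/2)) = 287*(91*(281/2)) = 287*(25571/2) = 7338877/2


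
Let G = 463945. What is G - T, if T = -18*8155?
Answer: 610735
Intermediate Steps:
T = -146790
G - T = 463945 - 1*(-146790) = 463945 + 146790 = 610735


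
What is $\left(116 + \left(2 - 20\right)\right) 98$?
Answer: $9604$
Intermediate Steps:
$\left(116 + \left(2 - 20\right)\right) 98 = \left(116 - 18\right) 98 = 98 \cdot 98 = 9604$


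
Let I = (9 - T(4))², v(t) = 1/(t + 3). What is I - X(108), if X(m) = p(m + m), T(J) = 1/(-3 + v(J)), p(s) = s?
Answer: -51431/400 ≈ -128.58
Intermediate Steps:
v(t) = 1/(3 + t)
T(J) = 1/(-3 + 1/(3 + J))
X(m) = 2*m (X(m) = m + m = 2*m)
I = 34969/400 (I = (9 - (-3 - 1*4)/(8 + 3*4))² = (9 - (-3 - 4)/(8 + 12))² = (9 - (-7)/20)² = (9 - 1*(-7/20))² = (9 + 7/20)² = (187/20)² = 34969/400 ≈ 87.422)
I - X(108) = 34969/400 - 2*108 = 34969/400 - 1*216 = 34969/400 - 216 = -51431/400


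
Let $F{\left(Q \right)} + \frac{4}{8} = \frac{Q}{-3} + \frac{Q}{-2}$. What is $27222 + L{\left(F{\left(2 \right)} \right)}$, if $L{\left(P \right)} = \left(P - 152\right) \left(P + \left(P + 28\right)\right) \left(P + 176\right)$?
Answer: $- \frac{65559049}{108} \approx -6.0703 \cdot 10^{5}$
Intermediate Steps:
$F{\left(Q \right)} = - \frac{1}{2} - \frac{5 Q}{6}$ ($F{\left(Q \right)} = - \frac{1}{2} + \left(\frac{Q}{-3} + \frac{Q}{-2}\right) = - \frac{1}{2} + \left(Q \left(- \frac{1}{3}\right) + Q \left(- \frac{1}{2}\right)\right) = - \frac{1}{2} - \frac{5 Q}{6}$)
$L{\left(P \right)} = \left(-152 + P\right) \left(28 + 2 P\right) \left(176 + P\right)$ ($L{\left(P \right)} = \left(-152 + P\right) \left(P + \left(28 + P\right)\right) \left(176 + P\right) = \left(-152 + P\right) \left(28 + 2 P\right) \left(176 + P\right)$)
$27222 + L{\left(F{\left(2 \right)} \right)} = 27222 - \left(749056 - 76 \left(- \frac{1}{2} - \frac{5}{3}\right)^{2} - 2 \left(- \frac{1}{2} - \frac{5}{3}\right)^{3} + 52832 \left(- \frac{1}{2} - \frac{5}{3}\right)\right) = 27222 + \left(-749056 - - \frac{343408}{3} + 2 \left(- \frac{13}{6}\right)^{3} + 76 \left(- \frac{13}{6}\right)^{2}\right) = 27222 + \left(-749056 + \frac{343408}{3} + 2 \left(- \frac{2197}{216}\right) + 76 \cdot \frac{169}{36}\right) = 27222 + \left(-749056 + \frac{343408}{3} - \frac{2197}{108} + \frac{3211}{9}\right) = 27222 - \frac{68499025}{108} = - \frac{65559049}{108}$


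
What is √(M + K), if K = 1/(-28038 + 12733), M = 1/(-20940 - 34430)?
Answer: I*√1955679022/4842502 ≈ 0.0091323*I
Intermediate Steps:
M = -1/55370 (M = 1/(-55370) = -1/55370 ≈ -1.8060e-5)
K = -1/15305 (K = 1/(-15305) = -1/15305 ≈ -6.5338e-5)
√(M + K) = √(-1/55370 - 1/15305) = √(-2827/33897514) = I*√1955679022/4842502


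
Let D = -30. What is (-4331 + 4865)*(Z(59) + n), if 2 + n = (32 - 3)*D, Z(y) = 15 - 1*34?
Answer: -475794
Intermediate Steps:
Z(y) = -19 (Z(y) = 15 - 34 = -19)
n = -872 (n = -2 + (32 - 3)*(-30) = -2 + 29*(-30) = -2 - 870 = -872)
(-4331 + 4865)*(Z(59) + n) = (-4331 + 4865)*(-19 - 872) = 534*(-891) = -475794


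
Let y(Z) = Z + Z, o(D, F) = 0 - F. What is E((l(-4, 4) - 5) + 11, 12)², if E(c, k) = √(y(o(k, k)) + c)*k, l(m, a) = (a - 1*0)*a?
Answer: -288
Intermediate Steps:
o(D, F) = -F
y(Z) = 2*Z
l(m, a) = a² (l(m, a) = (a + 0)*a = a*a = a²)
E(c, k) = k*√(c - 2*k) (E(c, k) = √(2*(-k) + c)*k = √(-2*k + c)*k = √(c - 2*k)*k = k*√(c - 2*k))
E((l(-4, 4) - 5) + 11, 12)² = (12*√(((4² - 5) + 11) - 2*12))² = (12*√(((16 - 5) + 11) - 24))² = (12*√((11 + 11) - 24))² = (12*√(22 - 24))² = (12*√(-2))² = (12*(I*√2))² = (12*I*√2)² = -288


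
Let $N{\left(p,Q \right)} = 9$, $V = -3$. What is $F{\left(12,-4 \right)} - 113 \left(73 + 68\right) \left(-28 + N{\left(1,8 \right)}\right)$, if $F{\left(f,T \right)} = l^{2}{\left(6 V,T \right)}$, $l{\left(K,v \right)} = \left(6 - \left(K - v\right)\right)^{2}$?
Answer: $462727$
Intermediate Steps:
$l{\left(K,v \right)} = \left(6 + v - K\right)^{2}$
$F{\left(f,T \right)} = \left(24 + T\right)^{4}$ ($F{\left(f,T \right)} = \left(\left(6 + T - 6 \left(-3\right)\right)^{2}\right)^{2} = \left(\left(6 + T - -18\right)^{2}\right)^{2} = \left(\left(6 + T + 18\right)^{2}\right)^{2} = \left(\left(24 + T\right)^{2}\right)^{2} = \left(24 + T\right)^{4}$)
$F{\left(12,-4 \right)} - 113 \left(73 + 68\right) \left(-28 + N{\left(1,8 \right)}\right) = \left(24 - 4\right)^{4} - 113 \left(73 + 68\right) \left(-28 + 9\right) = 20^{4} - 113 \cdot 141 \left(-19\right) = 160000 - -302727 = 160000 + 302727 = 462727$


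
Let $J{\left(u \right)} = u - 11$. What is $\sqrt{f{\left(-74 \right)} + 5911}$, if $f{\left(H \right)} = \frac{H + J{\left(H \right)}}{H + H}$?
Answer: $\frac{\sqrt{32374519}}{74} \approx 76.89$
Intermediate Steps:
$J{\left(u \right)} = -11 + u$
$f{\left(H \right)} = \frac{-11 + 2 H}{2 H}$ ($f{\left(H \right)} = \frac{H + \left(-11 + H\right)}{H + H} = \frac{-11 + 2 H}{2 H}$)
$\sqrt{f{\left(-74 \right)} + 5911} = \sqrt{\frac{- \frac{11}{2} - 74}{-74} + 5911} = \sqrt{\left(- \frac{1}{74}\right) \left(- \frac{159}{2}\right) + 5911} = \sqrt{\frac{159}{148} + 5911} = \sqrt{\frac{874987}{148}} = \frac{\sqrt{32374519}}{74}$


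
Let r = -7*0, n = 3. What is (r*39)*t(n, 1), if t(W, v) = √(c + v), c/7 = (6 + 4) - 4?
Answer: 0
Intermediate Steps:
c = 42 (c = 7*((6 + 4) - 4) = 7*(10 - 4) = 7*6 = 42)
r = 0
t(W, v) = √(42 + v)
(r*39)*t(n, 1) = (0*39)*√(42 + 1) = 0*√43 = 0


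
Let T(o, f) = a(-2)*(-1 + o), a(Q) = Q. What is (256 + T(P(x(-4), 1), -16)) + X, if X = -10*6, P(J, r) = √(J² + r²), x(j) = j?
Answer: 198 - 2*√17 ≈ 189.75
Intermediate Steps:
X = -60
T(o, f) = 2 - 2*o (T(o, f) = -2*(-1 + o) = 2 - 2*o)
(256 + T(P(x(-4), 1), -16)) + X = (256 + (2 - 2*√((-4)² + 1²))) - 60 = (256 + (2 - 2*√(16 + 1))) - 60 = (256 + (2 - 2*√17)) - 60 = (258 - 2*√17) - 60 = 198 - 2*√17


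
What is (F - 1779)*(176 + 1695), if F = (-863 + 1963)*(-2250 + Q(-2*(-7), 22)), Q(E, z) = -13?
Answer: -4660808809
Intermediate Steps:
F = -2489300 (F = (-863 + 1963)*(-2250 - 13) = 1100*(-2263) = -2489300)
(F - 1779)*(176 + 1695) = (-2489300 - 1779)*(176 + 1695) = -2491079*1871 = -4660808809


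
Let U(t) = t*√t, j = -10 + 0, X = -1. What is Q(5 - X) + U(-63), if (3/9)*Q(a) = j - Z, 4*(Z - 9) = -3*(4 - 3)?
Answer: -219/4 - 189*I*√7 ≈ -54.75 - 500.05*I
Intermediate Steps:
j = -10
U(t) = t^(3/2)
Z = 33/4 (Z = 9 + (-3*(4 - 3))/4 = 9 + (-3*1)/4 = 9 + (¼)*(-3) = 9 - ¾ = 33/4 ≈ 8.2500)
Q(a) = -219/4 (Q(a) = 3*(-10 - 1*33/4) = 3*(-10 - 33/4) = 3*(-73/4) = -219/4)
Q(5 - X) + U(-63) = -219/4 + (-63)^(3/2) = -219/4 - 189*I*√7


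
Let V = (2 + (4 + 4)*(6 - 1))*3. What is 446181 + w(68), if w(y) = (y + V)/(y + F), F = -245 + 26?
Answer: 67373137/151 ≈ 4.4618e+5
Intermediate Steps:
F = -219
V = 126 (V = (2 + 8*5)*3 = (2 + 40)*3 = 42*3 = 126)
w(y) = (126 + y)/(-219 + y) (w(y) = (y + 126)/(y - 219) = (126 + y)/(-219 + y))
446181 + w(68) = 446181 + (126 + 68)/(-219 + 68) = 446181 + 194/(-151) = 446181 - 1/151*194 = 446181 - 194/151 = 67373137/151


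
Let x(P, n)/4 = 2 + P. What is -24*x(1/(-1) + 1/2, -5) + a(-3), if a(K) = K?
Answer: -147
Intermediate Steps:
x(P, n) = 8 + 4*P (x(P, n) = 4*(2 + P) = 8 + 4*P)
-24*x(1/(-1) + 1/2, -5) + a(-3) = -24*(8 + 4*(1/(-1) + 1/2)) - 3 = -24*(8 + 4*(1*(-1) + 1*(½))) - 3 = -24*(8 + 4*(-1 + ½)) - 3 = -24*(8 + 4*(-½)) - 3 = -24*(8 - 2) - 3 = -24*6 - 3 = -144 - 3 = -147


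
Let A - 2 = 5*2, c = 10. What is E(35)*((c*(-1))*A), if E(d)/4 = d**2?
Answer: -588000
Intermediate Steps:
A = 12 (A = 2 + 5*2 = 2 + 10 = 12)
E(d) = 4*d**2
E(35)*((c*(-1))*A) = (4*35**2)*((10*(-1))*12) = (4*1225)*(-10*12) = 4900*(-120) = -588000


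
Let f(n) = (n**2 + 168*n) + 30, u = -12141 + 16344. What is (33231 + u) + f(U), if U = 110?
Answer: 68044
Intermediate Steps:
u = 4203
f(n) = 30 + n**2 + 168*n
(33231 + u) + f(U) = (33231 + 4203) + (30 + 110**2 + 168*110) = 37434 + (30 + 12100 + 18480) = 37434 + 30610 = 68044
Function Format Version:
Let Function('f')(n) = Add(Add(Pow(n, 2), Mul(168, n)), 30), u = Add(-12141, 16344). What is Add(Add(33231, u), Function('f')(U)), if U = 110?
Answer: 68044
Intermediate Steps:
u = 4203
Function('f')(n) = Add(30, Pow(n, 2), Mul(168, n))
Add(Add(33231, u), Function('f')(U)) = Add(Add(33231, 4203), Add(30, Pow(110, 2), Mul(168, 110))) = Add(37434, Add(30, 12100, 18480)) = Add(37434, 30610) = 68044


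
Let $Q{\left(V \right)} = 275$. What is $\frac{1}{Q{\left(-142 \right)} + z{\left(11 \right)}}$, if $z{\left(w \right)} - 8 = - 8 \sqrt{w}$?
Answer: $\frac{283}{79385} + \frac{8 \sqrt{11}}{79385} \approx 0.0038991$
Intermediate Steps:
$z{\left(w \right)} = 8 - 8 \sqrt{w}$
$\frac{1}{Q{\left(-142 \right)} + z{\left(11 \right)}} = \frac{1}{275 + \left(8 - 8 \sqrt{11}\right)} = \frac{1}{283 - 8 \sqrt{11}}$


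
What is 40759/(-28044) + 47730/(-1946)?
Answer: -708928567/27286812 ≈ -25.981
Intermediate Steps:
40759/(-28044) + 47730/(-1946) = 40759*(-1/28044) + 47730*(-1/1946) = -40759/28044 - 23865/973 = -708928567/27286812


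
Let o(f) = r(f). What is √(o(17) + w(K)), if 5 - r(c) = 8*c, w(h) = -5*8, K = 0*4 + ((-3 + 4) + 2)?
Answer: 3*I*√19 ≈ 13.077*I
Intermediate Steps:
K = 3 (K = 0 + (1 + 2) = 0 + 3 = 3)
w(h) = -40
r(c) = 5 - 8*c
o(f) = 5 - 8*f
√(o(17) + w(K)) = √((5 - 8*17) - 40) = √((5 - 136) - 40) = √(-131 - 40) = √(-171) = 3*I*√19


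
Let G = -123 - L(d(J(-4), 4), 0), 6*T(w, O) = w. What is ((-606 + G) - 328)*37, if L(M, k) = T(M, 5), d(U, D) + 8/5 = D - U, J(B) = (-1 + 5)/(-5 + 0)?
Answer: -586931/15 ≈ -39129.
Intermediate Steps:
J(B) = -⅘ (J(B) = 4/(-5) = 4*(-⅕) = -⅘)
T(w, O) = w/6
d(U, D) = -8/5 + D - U (d(U, D) = -8/5 + (D - U) = -8/5 + D - U)
L(M, k) = M/6
G = -1853/15 (G = -123 - (-8/5 + 4 - 1*(-⅘))/6 = -123 - (-8/5 + 4 + ⅘)/6 = -123 - 16/(6*5) = -123 - 1*8/15 = -123 - 8/15 = -1853/15 ≈ -123.53)
((-606 + G) - 328)*37 = ((-606 - 1853/15) - 328)*37 = (-10943/15 - 328)*37 = -15863/15*37 = -586931/15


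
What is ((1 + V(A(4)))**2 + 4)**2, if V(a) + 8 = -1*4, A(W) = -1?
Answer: 15625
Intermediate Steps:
V(a) = -12 (V(a) = -8 - 1*4 = -8 - 4 = -12)
((1 + V(A(4)))**2 + 4)**2 = ((1 - 12)**2 + 4)**2 = ((-11)**2 + 4)**2 = (121 + 4)**2 = 125**2 = 15625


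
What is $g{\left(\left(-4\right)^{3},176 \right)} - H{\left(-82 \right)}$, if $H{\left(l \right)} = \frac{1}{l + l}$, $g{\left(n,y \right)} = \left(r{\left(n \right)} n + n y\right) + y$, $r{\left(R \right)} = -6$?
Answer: $- \frac{1755455}{164} \approx -10704.0$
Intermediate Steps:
$g{\left(n,y \right)} = y - 6 n + n y$ ($g{\left(n,y \right)} = \left(- 6 n + n y\right) + y = y - 6 n + n y$)
$H{\left(l \right)} = \frac{1}{2 l}$
$g{\left(\left(-4\right)^{3},176 \right)} - H{\left(-82 \right)} = \left(176 - 6 \left(-4\right)^{3} + \left(-4\right)^{3} \cdot 176\right) - \frac{1}{2 \left(-82\right)} = \left(176 - -384 - 11264\right) - \frac{1}{2} \left(- \frac{1}{82}\right) = \left(176 + 384 - 11264\right) - - \frac{1}{164} = -10704 + \frac{1}{164} = - \frac{1755455}{164}$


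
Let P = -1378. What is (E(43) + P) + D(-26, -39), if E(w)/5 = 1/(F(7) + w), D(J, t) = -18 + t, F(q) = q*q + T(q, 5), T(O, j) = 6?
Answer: -140625/98 ≈ -1434.9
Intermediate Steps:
F(q) = 6 + q**2 (F(q) = q*q + 6 = q**2 + 6 = 6 + q**2)
E(w) = 5/(55 + w) (E(w) = 5/((6 + 7**2) + w) = 5/((6 + 49) + w) = 5/(55 + w))
(E(43) + P) + D(-26, -39) = (5/(55 + 43) - 1378) + (-18 - 39) = (5/98 - 1378) - 57 = -135039/98 - 57 = -140625/98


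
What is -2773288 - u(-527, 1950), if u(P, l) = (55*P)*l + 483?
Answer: 53746979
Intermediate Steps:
u(P, l) = 483 + 55*P*l (u(P, l) = 55*P*l + 483 = 483 + 55*P*l)
-2773288 - u(-527, 1950) = -2773288 - (483 + 55*(-527)*1950) = -2773288 - (483 - 56520750) = -2773288 - 1*(-56520267) = -2773288 + 56520267 = 53746979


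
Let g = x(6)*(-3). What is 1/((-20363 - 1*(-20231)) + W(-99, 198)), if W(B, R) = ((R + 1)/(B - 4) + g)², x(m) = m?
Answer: 10609/2814421 ≈ 0.0037695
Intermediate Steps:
g = -18 (g = 6*(-3) = -18)
W(B, R) = (-18 + (1 + R)/(-4 + B))² (W(B, R) = ((R + 1)/(B - 4) - 18)² = ((1 + R)/(-4 + B) - 18)² = (-18 + (1 + R)/(-4 + B))²)
1/((-20363 - 1*(-20231)) + W(-99, 198)) = 1/((-20363 - 1*(-20231)) + (73 + 198 - 18*(-99))²/(-4 - 99)²) = 1/((-20363 + 20231) + (73 + 198 + 1782)²/(-103)²) = 1/(-132 + (1/10609)*2053²) = 1/(-132 + (1/10609)*4214809) = 1/(-132 + 4214809/10609) = 1/(2814421/10609) = 10609/2814421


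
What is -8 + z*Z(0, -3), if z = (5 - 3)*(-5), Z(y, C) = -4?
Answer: 32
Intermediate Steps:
z = -10 (z = 2*(-5) = -10)
-8 + z*Z(0, -3) = -8 - 10*(-4) = -8 + 40 = 32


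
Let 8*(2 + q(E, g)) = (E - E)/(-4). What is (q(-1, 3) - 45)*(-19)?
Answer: 893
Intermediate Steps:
q(E, g) = -2 (q(E, g) = -2 + ((E - E)/(-4))/8 = -2 + (0*(-¼))/8 = -2 + (⅛)*0 = -2 + 0 = -2)
(q(-1, 3) - 45)*(-19) = (-2 - 45)*(-19) = -47*(-19) = 893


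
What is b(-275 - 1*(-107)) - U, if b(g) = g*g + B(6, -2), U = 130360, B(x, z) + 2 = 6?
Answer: -102132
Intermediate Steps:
B(x, z) = 4 (B(x, z) = -2 + 6 = 4)
b(g) = 4 + g**2 (b(g) = g*g + 4 = g**2 + 4 = 4 + g**2)
b(-275 - 1*(-107)) - U = (4 + (-275 - 1*(-107))**2) - 1*130360 = (4 + (-275 + 107)**2) - 130360 = (4 + (-168)**2) - 130360 = (4 + 28224) - 130360 = 28228 - 130360 = -102132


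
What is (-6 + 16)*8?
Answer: 80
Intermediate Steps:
(-6 + 16)*8 = 10*8 = 80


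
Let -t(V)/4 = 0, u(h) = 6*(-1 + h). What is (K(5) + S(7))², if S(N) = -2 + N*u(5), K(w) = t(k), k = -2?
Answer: 27556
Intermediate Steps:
u(h) = -6 + 6*h
t(V) = 0 (t(V) = -4*0 = 0)
K(w) = 0
S(N) = -2 + 24*N (S(N) = -2 + N*(-6 + 6*5) = -2 + N*(-6 + 30) = -2 + N*24 = -2 + 24*N)
(K(5) + S(7))² = (0 + (-2 + 24*7))² = (0 + (-2 + 168))² = (0 + 166)² = 166² = 27556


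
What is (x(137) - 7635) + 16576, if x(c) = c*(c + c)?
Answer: 46479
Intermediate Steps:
x(c) = 2*c² (x(c) = c*(2*c) = 2*c²)
(x(137) - 7635) + 16576 = (2*137² - 7635) + 16576 = (2*18769 - 7635) + 16576 = (37538 - 7635) + 16576 = 29903 + 16576 = 46479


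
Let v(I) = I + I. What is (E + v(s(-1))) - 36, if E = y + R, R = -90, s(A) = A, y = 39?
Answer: -89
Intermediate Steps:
v(I) = 2*I
E = -51 (E = 39 - 90 = -51)
(E + v(s(-1))) - 36 = (-51 + 2*(-1)) - 36 = (-51 - 2) - 36 = -53 - 36 = -89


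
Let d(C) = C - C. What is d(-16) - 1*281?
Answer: -281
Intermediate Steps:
d(C) = 0
d(-16) - 1*281 = 0 - 1*281 = 0 - 281 = -281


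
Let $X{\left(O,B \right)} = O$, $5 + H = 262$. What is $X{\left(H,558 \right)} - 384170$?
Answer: $-383913$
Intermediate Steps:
$H = 257$ ($H = -5 + 262 = 257$)
$X{\left(H,558 \right)} - 384170 = 257 - 384170 = -383913$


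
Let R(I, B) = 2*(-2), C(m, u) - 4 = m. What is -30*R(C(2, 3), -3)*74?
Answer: 8880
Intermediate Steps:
C(m, u) = 4 + m
R(I, B) = -4
-30*R(C(2, 3), -3)*74 = -30*(-4)*74 = 120*74 = 8880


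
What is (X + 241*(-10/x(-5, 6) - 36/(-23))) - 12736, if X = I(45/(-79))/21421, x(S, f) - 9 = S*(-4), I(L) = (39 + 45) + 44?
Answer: -177767181322/14287807 ≈ -12442.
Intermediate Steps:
I(L) = 128 (I(L) = 84 + 44 = 128)
x(S, f) = 9 - 4*S (x(S, f) = 9 + S*(-4) = 9 - 4*S)
X = 128/21421 ≈ 0.0059754
(X + 241*(-10/x(-5, 6) - 36/(-23))) - 12736 = (128/21421 + 241*(-10/(9 - 4*(-5)) - 36/(-23))) - 12736 = (128/21421 + 241*(-10/(9 + 20) - 36*(-1/23))) - 12736 = (128/21421 + 241*(-10/29 + 36/23)) - 12736 = (128/21421 + 241*(814/667)) - 12736 = (128/21421 + 196174/667) - 12736 = 4202328630/14287807 - 12736 = -177767181322/14287807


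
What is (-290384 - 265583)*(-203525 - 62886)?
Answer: 148115724437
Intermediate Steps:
(-290384 - 265583)*(-203525 - 62886) = -555967*(-266411) = 148115724437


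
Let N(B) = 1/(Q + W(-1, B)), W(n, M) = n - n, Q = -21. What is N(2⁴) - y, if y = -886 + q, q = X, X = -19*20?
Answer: 26585/21 ≈ 1266.0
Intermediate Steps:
W(n, M) = 0
X = -380
N(B) = -1/21 (N(B) = 1/(-21 + 0) = 1/(-21) = -1/21)
q = -380
y = -1266 (y = -886 - 380 = -1266)
N(2⁴) - y = -1/21 - 1*(-1266) = -1/21 + 1266 = 26585/21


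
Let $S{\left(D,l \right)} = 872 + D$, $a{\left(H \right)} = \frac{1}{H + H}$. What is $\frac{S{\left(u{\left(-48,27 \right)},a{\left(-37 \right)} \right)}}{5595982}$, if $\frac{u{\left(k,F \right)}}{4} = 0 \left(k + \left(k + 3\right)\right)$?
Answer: $\frac{436}{2797991} \approx 0.00015583$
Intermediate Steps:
$u{\left(k,F \right)} = 0$ ($u{\left(k,F \right)} = 4 \cdot 0 \left(k + \left(k + 3\right)\right) = 4 \cdot 0 \left(k + \left(3 + k\right)\right) = 4 \cdot 0 \left(3 + 2 k\right) = 4 \cdot 0 = 0$)
$a{\left(H \right)} = \frac{1}{2 H}$
$\frac{S{\left(u{\left(-48,27 \right)},a{\left(-37 \right)} \right)}}{5595982} = \frac{872 + 0}{5595982} = 872 \cdot \frac{1}{5595982} = \frac{436}{2797991}$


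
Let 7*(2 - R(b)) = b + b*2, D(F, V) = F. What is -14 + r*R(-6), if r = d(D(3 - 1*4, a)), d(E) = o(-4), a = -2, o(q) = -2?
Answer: -162/7 ≈ -23.143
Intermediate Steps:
d(E) = -2
R(b) = 2 - 3*b/7 (R(b) = 2 - (b + b*2)/7 = 2 - (b + 2*b)/7 = 2 - 3*b/7)
r = -2
-14 + r*R(-6) = -14 - 2*(2 - 3/7*(-6)) = -14 - 2*(2 + 18/7) = -14 - 2*32/7 = -14 - 64/7 = -162/7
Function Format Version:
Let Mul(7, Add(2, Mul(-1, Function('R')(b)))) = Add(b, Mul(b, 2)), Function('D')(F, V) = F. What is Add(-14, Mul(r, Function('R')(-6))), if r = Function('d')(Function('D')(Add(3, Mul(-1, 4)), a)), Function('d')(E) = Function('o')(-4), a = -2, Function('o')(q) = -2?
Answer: Rational(-162, 7) ≈ -23.143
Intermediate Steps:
Function('d')(E) = -2
Function('R')(b) = Add(2, Mul(Rational(-3, 7), b)) (Function('R')(b) = Add(2, Mul(Rational(-1, 7), Add(b, Mul(b, 2)))) = Add(2, Mul(Rational(-1, 7), Add(b, Mul(2, b)))) = Add(2, Mul(Rational(-1, 7), Mul(3, b))) = Add(2, Mul(Rational(-3, 7), b)))
r = -2
Add(-14, Mul(r, Function('R')(-6))) = Add(-14, Mul(-2, Add(2, Mul(Rational(-3, 7), -6)))) = Add(-14, Mul(-2, Add(2, Rational(18, 7)))) = Add(-14, Mul(-2, Rational(32, 7))) = Add(-14, Rational(-64, 7)) = Rational(-162, 7)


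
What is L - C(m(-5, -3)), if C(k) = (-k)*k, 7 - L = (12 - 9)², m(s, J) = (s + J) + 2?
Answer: 34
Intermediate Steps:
m(s, J) = 2 + J + s (m(s, J) = (J + s) + 2 = 2 + J + s)
L = -2 (L = 7 - (12 - 9)² = 7 - 1*3² = 7 - 1*9 = 7 - 9 = -2)
C(k) = -k²
L - C(m(-5, -3)) = -2 - (-1)*(2 - 3 - 5)² = -2 - (-1)*(-6)² = -2 - (-1)*36 = -2 - 1*(-36) = -2 + 36 = 34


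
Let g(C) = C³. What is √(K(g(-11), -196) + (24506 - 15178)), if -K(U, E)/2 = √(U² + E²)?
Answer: √(9328 - 2*√1809977) ≈ 81.470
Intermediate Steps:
K(U, E) = -2*√(E² + U²) (K(U, E) = -2*√(U² + E²) = -2*√(E² + U²))
√(K(g(-11), -196) + (24506 - 15178)) = √(-2*√((-196)² + ((-11)³)²) + (24506 - 15178)) = √(-2*√(38416 + (-1331)²) + 9328) = √(-2*√(38416 + 1771561) + 9328) = √(-2*√1809977 + 9328) = √(9328 - 2*√1809977)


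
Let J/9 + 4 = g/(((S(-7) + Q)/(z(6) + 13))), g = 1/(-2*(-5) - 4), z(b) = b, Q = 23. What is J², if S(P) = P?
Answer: 1199025/1024 ≈ 1170.9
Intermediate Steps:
g = ⅙ (g = 1/(10 - 4) = 1/6 = ⅙ ≈ 0.16667)
J = -1095/32 (J = -36 + 9*(1/(6*(((-7 + 23)/(6 + 13))))) = -36 + 9*(1/(6*((16/19)))) = -36 + 9*(1/(6*((16*(1/19))))) = -36 + 9*(1/(6*(16/19))) = -36 + 9*((⅙)*(19/16)) = -36 + 9*(19/96) = -36 + 57/32 = -1095/32 ≈ -34.219)
J² = (-1095/32)² = 1199025/1024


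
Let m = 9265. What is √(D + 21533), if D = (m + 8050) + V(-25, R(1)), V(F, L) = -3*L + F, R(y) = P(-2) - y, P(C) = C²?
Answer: √38814 ≈ 197.01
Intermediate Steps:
R(y) = 4 - y (R(y) = (-2)² - y = 4 - y)
V(F, L) = F - 3*L
D = 17281 (D = (9265 + 8050) + (-25 - 3*(4 - 1*1)) = 17315 + (-25 - 3*(4 - 1)) = 17315 + (-25 - 3*3) = 17315 + (-25 - 9) = 17315 - 34 = 17281)
√(D + 21533) = √(17281 + 21533) = √38814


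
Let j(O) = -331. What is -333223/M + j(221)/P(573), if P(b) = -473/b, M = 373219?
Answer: 6420747338/16048417 ≈ 400.09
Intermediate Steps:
-333223/M + j(221)/P(573) = -333223/373219 - 331/((-473/573)) = -333223*1/373219 - 331/((-473*1/573)) = -30293/33929 - 331/(-473/573) = -30293/33929 - 331*(-573/473) = -30293/33929 + 189663/473 = 6420747338/16048417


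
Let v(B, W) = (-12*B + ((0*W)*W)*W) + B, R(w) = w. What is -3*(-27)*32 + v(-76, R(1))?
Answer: 3428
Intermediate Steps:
v(B, W) = -11*B (v(B, W) = (-12*B + (0*W)*W) + B = (-12*B + 0*W) + B = (-12*B + 0) + B = -12*B + B = -11*B)
-3*(-27)*32 + v(-76, R(1)) = -3*(-27)*32 - 11*(-76) = 81*32 + 836 = 2592 + 836 = 3428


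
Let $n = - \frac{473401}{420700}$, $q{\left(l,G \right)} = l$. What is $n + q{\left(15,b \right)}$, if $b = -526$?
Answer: $\frac{5837099}{420700} \approx 13.875$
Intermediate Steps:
$n = - \frac{473401}{420700}$ ($n = \left(-473401\right) \frac{1}{420700} = - \frac{473401}{420700} \approx -1.1253$)
$n + q{\left(15,b \right)} = - \frac{473401}{420700} + 15 = \frac{5837099}{420700}$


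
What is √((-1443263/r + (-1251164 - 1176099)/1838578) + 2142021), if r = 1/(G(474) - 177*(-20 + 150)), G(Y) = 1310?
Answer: 5*√86429687672875707654/262654 ≈ 1.7698e+5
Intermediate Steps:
r = -1/21700 (r = 1/(1310 - 177*(-20 + 150)) = 1/(1310 - 177*130) = 1/(1310 - 23010) = 1/(-21700) = -1/21700 ≈ -4.6083e-5)
√((-1443263/r + (-1251164 - 1176099)/1838578) + 2142021) = √((-1443263/(-1/21700) + (-1251164 - 1176099)/1838578) + 2142021) = √((-1443263*(-21700) - 2427263*1/1838578) + 2142021) = √((31318807100 - 2427263/1838578) + 2142021) = √(57582069717876537/1838578 + 2142021) = √(57586007990562675/1838578) = 5*√86429687672875707654/262654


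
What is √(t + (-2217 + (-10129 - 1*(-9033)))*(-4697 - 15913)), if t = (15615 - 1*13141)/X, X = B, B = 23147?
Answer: 4*√2286487697408878/23147 ≈ 8263.2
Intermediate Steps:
X = 23147
t = 2474/23147 (t = (15615 - 1*13141)/23147 = (15615 - 13141)*(1/23147) = 2474*(1/23147) = 2474/23147 ≈ 0.10688)
√(t + (-2217 + (-10129 - 1*(-9033)))*(-4697 - 15913)) = √(2474/23147 + (-2217 + (-10129 - 1*(-9033)))*(-4697 - 15913)) = √(2474/23147 + (-2217 + (-10129 + 9033))*(-20610)) = √(2474/23147 + (-2217 - 1096)*(-20610)) = √(2474/23147 - 3313*(-20610)) = √(2474/23147 + 68280930) = √(1580498689184/23147) = 4*√2286487697408878/23147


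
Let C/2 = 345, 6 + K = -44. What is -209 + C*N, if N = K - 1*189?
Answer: -165119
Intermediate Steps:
K = -50 (K = -6 - 44 = -50)
C = 690 (C = 2*345 = 690)
N = -239 (N = -50 - 1*189 = -50 - 189 = -239)
-209 + C*N = -209 + 690*(-239) = -209 - 164910 = -165119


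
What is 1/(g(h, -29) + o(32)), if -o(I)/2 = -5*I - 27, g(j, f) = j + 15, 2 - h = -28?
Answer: 1/419 ≈ 0.0023866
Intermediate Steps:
h = 30 (h = 2 - 1*(-28) = 2 + 28 = 30)
g(j, f) = 15 + j
o(I) = 54 + 10*I (o(I) = -2*(-5*I - 27) = -2*(-27 - 5*I) = 54 + 10*I)
1/(g(h, -29) + o(32)) = 1/((15 + 30) + (54 + 10*32)) = 1/(45 + (54 + 320)) = 1/(45 + 374) = 1/419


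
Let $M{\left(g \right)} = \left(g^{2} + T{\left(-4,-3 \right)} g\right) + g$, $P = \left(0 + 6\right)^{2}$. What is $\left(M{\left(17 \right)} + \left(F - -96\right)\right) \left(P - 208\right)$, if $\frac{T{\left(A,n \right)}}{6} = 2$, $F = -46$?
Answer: $-96320$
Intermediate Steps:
$T{\left(A,n \right)} = 12$ ($T{\left(A,n \right)} = 6 \cdot 2 = 12$)
$P = 36$ ($P = 6^{2} = 36$)
$M{\left(g \right)} = g^{2} + 13 g$ ($M{\left(g \right)} = \left(g^{2} + 12 g\right) + g = g^{2} + 13 g$)
$\left(M{\left(17 \right)} + \left(F - -96\right)\right) \left(P - 208\right) = \left(17 \left(13 + 17\right) - -50\right) \left(36 - 208\right) = \left(17 \cdot 30 + \left(-46 + 96\right)\right) \left(-172\right) = \left(510 + 50\right) \left(-172\right) = 560 \left(-172\right) = -96320$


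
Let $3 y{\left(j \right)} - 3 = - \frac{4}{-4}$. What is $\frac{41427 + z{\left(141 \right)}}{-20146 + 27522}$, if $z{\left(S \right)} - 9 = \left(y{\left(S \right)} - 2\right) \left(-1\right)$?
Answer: $\frac{62155}{11064} \approx 5.6178$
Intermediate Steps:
$y{\left(j \right)} = \frac{4}{3}$ ($y{\left(j \right)} = 1 + \frac{\left(-4\right) \frac{1}{-4}}{3} = 1 + \frac{\left(-4\right) \left(- \frac{1}{4}\right)}{3} = 1 + \frac{1}{3} \cdot 1 = 1 + \frac{1}{3} = \frac{4}{3}$)
$z{\left(S \right)} = \frac{29}{3}$ ($z{\left(S \right)} = 9 + \left(\frac{4}{3} - 2\right) \left(-1\right) = 9 - - \frac{2}{3} = 9 + \frac{2}{3} = \frac{29}{3}$)
$\frac{41427 + z{\left(141 \right)}}{-20146 + 27522} = \frac{41427 + \frac{29}{3}}{-20146 + 27522} = \frac{124310}{3 \cdot 7376} = \frac{124310}{3} \cdot \frac{1}{7376} = \frac{62155}{11064}$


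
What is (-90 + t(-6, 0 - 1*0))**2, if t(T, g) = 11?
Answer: 6241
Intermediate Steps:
(-90 + t(-6, 0 - 1*0))**2 = (-90 + 11)**2 = (-79)**2 = 6241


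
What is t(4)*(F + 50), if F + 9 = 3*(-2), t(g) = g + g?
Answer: 280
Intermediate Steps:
t(g) = 2*g
F = -15 (F = -9 + 3*(-2) = -9 - 6 = -15)
t(4)*(F + 50) = (2*4)*(-15 + 50) = 8*35 = 280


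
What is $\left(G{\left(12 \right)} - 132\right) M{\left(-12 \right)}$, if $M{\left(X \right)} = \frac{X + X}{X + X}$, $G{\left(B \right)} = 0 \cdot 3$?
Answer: $-132$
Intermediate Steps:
$G{\left(B \right)} = 0$
$M{\left(X \right)} = 1$ ($M{\left(X \right)} = \frac{2 X}{2 X} = 2 X \frac{1}{2 X} = 1$)
$\left(G{\left(12 \right)} - 132\right) M{\left(-12 \right)} = \left(0 - 132\right) 1 = \left(-132\right) 1 = -132$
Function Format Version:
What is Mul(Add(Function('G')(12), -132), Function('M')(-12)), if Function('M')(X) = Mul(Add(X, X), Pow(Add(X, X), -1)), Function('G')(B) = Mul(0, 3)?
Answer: -132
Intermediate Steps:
Function('G')(B) = 0
Function('M')(X) = 1 (Function('M')(X) = Mul(Mul(2, X), Pow(Mul(2, X), -1)) = Mul(Mul(2, X), Mul(Rational(1, 2), Pow(X, -1))) = 1)
Mul(Add(Function('G')(12), -132), Function('M')(-12)) = Mul(Add(0, -132), 1) = Mul(-132, 1) = -132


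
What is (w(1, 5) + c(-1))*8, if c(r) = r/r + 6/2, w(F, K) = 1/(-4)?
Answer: 30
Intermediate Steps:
w(F, K) = -¼
c(r) = 4 (c(r) = 1 + 6*(½) = 1 + 3 = 4)
(w(1, 5) + c(-1))*8 = (-¼ + 4)*8 = (15/4)*8 = 30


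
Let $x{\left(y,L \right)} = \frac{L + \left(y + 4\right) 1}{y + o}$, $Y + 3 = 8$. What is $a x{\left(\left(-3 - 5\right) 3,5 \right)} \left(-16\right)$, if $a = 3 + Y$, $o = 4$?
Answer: $-96$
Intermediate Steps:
$Y = 5$ ($Y = -3 + 8 = 5$)
$x{\left(y,L \right)} = \frac{4 + L + y}{4 + y}$ ($x{\left(y,L \right)} = \frac{L + \left(y + 4\right) 1}{y + 4} = \frac{L + \left(4 + y\right) 1}{4 + y} = \frac{L + \left(4 + y\right)}{4 + y} = \frac{4 + L + y}{4 + y}$)
$a = 8$ ($a = 3 + 5 = 8$)
$a x{\left(\left(-3 - 5\right) 3,5 \right)} \left(-16\right) = 8 \frac{4 + 5 + \left(-3 - 5\right) 3}{4 + \left(-3 - 5\right) 3} \left(-16\right) = 8 \frac{4 + 5 - 24}{4 - 24} \left(-16\right) = 8 \frac{1}{-20} \left(-15\right) \left(-16\right) = 8 \left(\left(- \frac{1}{20}\right) \left(-15\right)\right) \left(-16\right) = 8 \cdot \frac{3}{4} \left(-16\right) = 6 \left(-16\right) = -96$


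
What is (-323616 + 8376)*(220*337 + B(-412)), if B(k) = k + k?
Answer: -23112135840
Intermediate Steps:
B(k) = 2*k
(-323616 + 8376)*(220*337 + B(-412)) = (-323616 + 8376)*(220*337 + 2*(-412)) = -315240*(74140 - 824) = -315240*73316 = -23112135840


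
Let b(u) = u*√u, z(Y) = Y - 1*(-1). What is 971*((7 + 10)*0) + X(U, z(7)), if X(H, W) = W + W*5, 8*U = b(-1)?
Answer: 48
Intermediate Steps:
z(Y) = 1 + Y (z(Y) = Y + 1 = 1 + Y)
b(u) = u^(3/2)
U = -I/8 (U = (-1)^(3/2)/8 = (-I)/8 = -I/8 ≈ -0.125*I)
X(H, W) = 6*W (X(H, W) = W + 5*W = 6*W)
971*((7 + 10)*0) + X(U, z(7)) = 971*((7 + 10)*0) + 6*(1 + 7) = 971*(17*0) + 6*8 = 971*0 + 48 = 0 + 48 = 48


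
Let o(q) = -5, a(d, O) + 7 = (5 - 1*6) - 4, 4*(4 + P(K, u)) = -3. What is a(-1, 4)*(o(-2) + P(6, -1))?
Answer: 117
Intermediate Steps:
P(K, u) = -19/4 (P(K, u) = -4 + (¼)*(-3) = -4 - ¾ = -19/4)
a(d, O) = -12 (a(d, O) = -7 + ((5 - 1*6) - 4) = -7 + ((5 - 6) - 4) = -7 + (-1 - 4) = -7 - 5 = -12)
a(-1, 4)*(o(-2) + P(6, -1)) = -12*(-5 - 19/4) = -12*(-39/4) = 117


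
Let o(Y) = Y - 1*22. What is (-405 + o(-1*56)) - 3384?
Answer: -3867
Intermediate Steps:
o(Y) = -22 + Y (o(Y) = Y - 22 = -22 + Y)
(-405 + o(-1*56)) - 3384 = (-405 + (-22 - 1*56)) - 3384 = (-405 + (-22 - 56)) - 3384 = (-405 - 78) - 3384 = -483 - 3384 = -3867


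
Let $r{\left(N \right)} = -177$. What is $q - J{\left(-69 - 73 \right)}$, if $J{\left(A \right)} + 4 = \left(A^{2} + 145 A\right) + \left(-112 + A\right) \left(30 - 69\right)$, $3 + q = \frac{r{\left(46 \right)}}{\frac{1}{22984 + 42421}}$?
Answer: $-11586164$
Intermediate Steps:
$q = -11576688$ ($q = -3 - \frac{177}{\frac{1}{22984 + 42421}} = -3 - \frac{177}{\frac{1}{65405}} = -3 - 177 \frac{1}{\frac{1}{65405}} = -3 - 11576685 = -11576688$)
$J{\left(A \right)} = 4364 + A^{2} + 106 A$ ($J{\left(A \right)} = -4 + \left(\left(A^{2} + 145 A\right) + \left(-112 + A\right) \left(30 - 69\right)\right) = -4 + \left(\left(A^{2} + 145 A\right) + \left(-112 + A\right) \left(-39\right)\right) = -4 - \left(-4368 - A^{2} - 106 A\right) = -4 + \left(4368 + A^{2} + 106 A\right) = 4364 + A^{2} + 106 A$)
$q - J{\left(-69 - 73 \right)} = -11576688 - \left(4364 + \left(-69 - 73\right)^{2} + 106 \left(-69 - 73\right)\right) = -11576688 - \left(4364 + \left(-142\right)^{2} + 106 \left(-142\right)\right) = -11576688 - \left(4364 + 20164 - 15052\right) = -11576688 - 9476 = -11586164$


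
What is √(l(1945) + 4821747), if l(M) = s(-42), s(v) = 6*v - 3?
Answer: 2*√1205373 ≈ 2195.8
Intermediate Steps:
s(v) = -3 + 6*v
l(M) = -255 (l(M) = -3 + 6*(-42) = -3 - 252 = -255)
√(l(1945) + 4821747) = √(-255 + 4821747) = √4821492 = 2*√1205373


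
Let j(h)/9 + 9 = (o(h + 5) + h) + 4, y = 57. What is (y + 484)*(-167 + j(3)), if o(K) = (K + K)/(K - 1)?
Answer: -622691/7 ≈ -88956.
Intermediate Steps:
o(K) = 2*K/(-1 + K) (o(K) = (2*K)/(-1 + K) = 2*K/(-1 + K))
j(h) = -45 + 9*h + 18*(5 + h)/(4 + h) (j(h) = -81 + 9*((2*(h + 5)/(-1 + (h + 5)) + h) + 4) = -81 + 9*((2*(5 + h)/(-1 + (5 + h)) + h) + 4) = -81 + 9*((2*(5 + h)/(4 + h) + h) + 4) = -81 + 9*((h + 2*(5 + h)/(4 + h)) + 4) = -81 + 9*(4 + h + 2*(5 + h)/(4 + h)) = -81 + (36 + 9*h + 18*(5 + h)/(4 + h)) = -45 + 9*h + 18*(5 + h)/(4 + h))
(y + 484)*(-167 + j(3)) = (57 + 484)*(-167 + 9*(-10 + 3 + 3**2)/(4 + 3)) = 541*(-167 + 9*(-10 + 3 + 9)/7) = 541*(-167 + 9*(1/7)*2) = 541*(-167 + 18/7) = 541*(-1151/7) = -622691/7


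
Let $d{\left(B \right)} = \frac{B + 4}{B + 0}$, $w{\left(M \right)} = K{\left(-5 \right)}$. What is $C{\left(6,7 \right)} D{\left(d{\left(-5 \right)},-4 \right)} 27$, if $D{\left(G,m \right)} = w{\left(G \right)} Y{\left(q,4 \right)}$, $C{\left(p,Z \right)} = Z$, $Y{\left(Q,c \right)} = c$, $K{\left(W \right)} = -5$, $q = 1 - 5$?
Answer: $-3780$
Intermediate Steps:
$q = -4$
$w{\left(M \right)} = -5$
$d{\left(B \right)} = \frac{4 + B}{B}$
$D{\left(G,m \right)} = -20$ ($D{\left(G,m \right)} = \left(-5\right) 4 = -20$)
$C{\left(6,7 \right)} D{\left(d{\left(-5 \right)},-4 \right)} 27 = 7 \left(-20\right) 27 = \left(-140\right) 27 = -3780$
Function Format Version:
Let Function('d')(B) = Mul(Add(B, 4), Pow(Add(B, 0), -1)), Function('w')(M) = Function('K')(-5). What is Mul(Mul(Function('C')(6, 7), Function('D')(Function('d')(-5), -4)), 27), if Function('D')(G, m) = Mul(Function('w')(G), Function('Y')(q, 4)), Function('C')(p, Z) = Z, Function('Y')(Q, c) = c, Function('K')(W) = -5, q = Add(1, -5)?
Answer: -3780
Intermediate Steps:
q = -4
Function('w')(M) = -5
Function('d')(B) = Mul(Pow(B, -1), Add(4, B)) (Function('d')(B) = Mul(Add(4, B), Pow(B, -1)) = Mul(Pow(B, -1), Add(4, B)))
Function('D')(G, m) = -20 (Function('D')(G, m) = Mul(-5, 4) = -20)
Mul(Mul(Function('C')(6, 7), Function('D')(Function('d')(-5), -4)), 27) = Mul(Mul(7, -20), 27) = Mul(-140, 27) = -3780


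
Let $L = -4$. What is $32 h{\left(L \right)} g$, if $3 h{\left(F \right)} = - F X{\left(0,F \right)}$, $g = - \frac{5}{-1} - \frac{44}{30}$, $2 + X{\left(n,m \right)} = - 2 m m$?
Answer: $- \frac{230656}{45} \approx -5125.7$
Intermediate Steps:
$X{\left(n,m \right)} = -2 - 2 m^{2}$ ($X{\left(n,m \right)} = -2 + - 2 m m = -2 - 2 m^{2}$)
$g = \frac{53}{15}$ ($g = \left(-5\right) \left(-1\right) - \frac{22}{15} = 5 - \frac{22}{15} = \frac{53}{15} \approx 3.5333$)
$h{\left(F \right)} = - \frac{F \left(-2 - 2 F^{2}\right)}{3}$ ($h{\left(F \right)} = \frac{- F \left(-2 - 2 F^{2}\right)}{3} = \frac{\left(-1\right) F \left(-2 - 2 F^{2}\right)}{3} = - \frac{F \left(-2 - 2 F^{2}\right)}{3}$)
$32 h{\left(L \right)} g = 32 \cdot \frac{2}{3} \left(-4\right) \left(1 + \left(-4\right)^{2}\right) \frac{53}{15} = 32 \cdot \frac{2}{3} \left(-4\right) \left(1 + 16\right) \frac{53}{15} = 32 \cdot \frac{2}{3} \left(-4\right) 17 \cdot \frac{53}{15} = 32 \left(- \frac{136}{3}\right) \frac{53}{15} = \left(- \frac{4352}{3}\right) \frac{53}{15} = - \frac{230656}{45}$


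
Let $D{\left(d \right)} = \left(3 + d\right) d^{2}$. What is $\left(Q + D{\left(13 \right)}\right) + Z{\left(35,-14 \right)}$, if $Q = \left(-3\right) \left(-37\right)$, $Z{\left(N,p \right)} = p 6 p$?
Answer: $3991$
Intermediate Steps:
$D{\left(d \right)} = d^{2} \left(3 + d\right)$
$Z{\left(N,p \right)} = 6 p^{2}$ ($Z{\left(N,p \right)} = 6 p p = 6 p^{2}$)
$Q = 111$
$\left(Q + D{\left(13 \right)}\right) + Z{\left(35,-14 \right)} = \left(111 + 13^{2} \left(3 + 13\right)\right) + 6 \left(-14\right)^{2} = \left(111 + 169 \cdot 16\right) + 6 \cdot 196 = \left(111 + 2704\right) + 1176 = 2815 + 1176 = 3991$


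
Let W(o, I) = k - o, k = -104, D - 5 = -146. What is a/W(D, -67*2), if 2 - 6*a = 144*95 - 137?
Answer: -13541/222 ≈ -60.995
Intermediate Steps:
D = -141 (D = 5 - 146 = -141)
W(o, I) = -104 - o
a = -13541/6 (a = ⅓ - (144*95 - 137)/6 = ⅓ - (13680 - 137)/6 = ⅓ - ⅙*13543 = ⅓ - 13543/6 = -13541/6 ≈ -2256.8)
a/W(D, -67*2) = -13541/(6*(-104 - 1*(-141))) = -13541/(6*(-104 + 141)) = -13541/6/37 = -13541/6*1/37 = -13541/222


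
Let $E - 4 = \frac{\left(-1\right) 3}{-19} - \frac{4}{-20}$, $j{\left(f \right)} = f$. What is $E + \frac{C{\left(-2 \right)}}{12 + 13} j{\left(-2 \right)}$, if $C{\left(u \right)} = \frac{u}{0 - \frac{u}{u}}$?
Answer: $\frac{1994}{475} \approx 4.1979$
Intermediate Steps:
$C{\left(u \right)} = - u$ ($C{\left(u \right)} = \frac{u}{0 - 1} = \frac{u}{-1} = u \left(-1\right) = - u$)
$E = \frac{414}{95}$ ($E = 4 + \left(\frac{\left(-1\right) 3}{-19} - \frac{4}{-20}\right) = 4 - - \frac{34}{95} = 4 + \left(\frac{3}{19} + \frac{1}{5}\right) = 4 + \frac{34}{95} = \frac{414}{95} \approx 4.3579$)
$E + \frac{C{\left(-2 \right)}}{12 + 13} j{\left(-2 \right)} = \frac{414}{95} + \frac{\left(-1\right) \left(-2\right)}{12 + 13} \left(-2\right) = \frac{414}{95} + \frac{2}{25} \left(-2\right) = \frac{414}{95} - \frac{4}{25} = \frac{1994}{475}$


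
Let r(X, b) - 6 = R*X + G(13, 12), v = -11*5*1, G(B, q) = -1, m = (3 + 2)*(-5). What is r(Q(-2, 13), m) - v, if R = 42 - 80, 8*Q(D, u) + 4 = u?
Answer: 69/4 ≈ 17.250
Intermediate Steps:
Q(D, u) = -1/2 + u/8
m = -25 (m = 5*(-5) = -25)
R = -38
v = -55 (v = -55*1 = -55)
r(X, b) = 5 - 38*X (r(X, b) = 6 + (-38*X - 1) = 6 + (-1 - 38*X) = 5 - 38*X)
r(Q(-2, 13), m) - v = (5 - 38*(-1/2 + (1/8)*13)) - 1*(-55) = (5 - 38*(-1/2 + 13/8)) + 55 = (5 - 38*9/8) + 55 = (5 - 171/4) + 55 = -151/4 + 55 = 69/4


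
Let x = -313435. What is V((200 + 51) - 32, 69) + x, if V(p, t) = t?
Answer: -313366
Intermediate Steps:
V((200 + 51) - 32, 69) + x = 69 - 313435 = -313366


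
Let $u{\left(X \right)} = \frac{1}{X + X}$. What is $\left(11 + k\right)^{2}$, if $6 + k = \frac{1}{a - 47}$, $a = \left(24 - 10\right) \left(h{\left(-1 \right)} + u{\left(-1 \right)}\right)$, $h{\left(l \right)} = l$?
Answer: $\frac{114921}{4624} \approx 24.853$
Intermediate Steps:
$u{\left(X \right)} = \frac{1}{2 X}$
$a = -21$ ($a = \left(24 - 10\right) \left(-1 + \frac{1}{2 \left(-1\right)}\right) = 14 \left(-1 + \frac{1}{2} \left(-1\right)\right) = 14 \left(-1 - \frac{1}{2}\right) = 14 \left(- \frac{3}{2}\right) = -21$)
$k = - \frac{409}{68}$ ($k = -6 + \frac{1}{-21 - 47} = -6 + \frac{1}{-68} = -6 - \frac{1}{68} = - \frac{409}{68} \approx -6.0147$)
$\left(11 + k\right)^{2} = \left(11 - \frac{409}{68}\right)^{2} = \left(\frac{339}{68}\right)^{2} = \frac{114921}{4624}$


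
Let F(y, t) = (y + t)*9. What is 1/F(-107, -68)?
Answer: -1/1575 ≈ -0.00063492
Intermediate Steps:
F(y, t) = 9*t + 9*y (F(y, t) = (t + y)*9 = 9*t + 9*y)
1/F(-107, -68) = 1/(9*(-68) + 9*(-107)) = 1/(-612 - 963) = 1/(-1575) = -1/1575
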